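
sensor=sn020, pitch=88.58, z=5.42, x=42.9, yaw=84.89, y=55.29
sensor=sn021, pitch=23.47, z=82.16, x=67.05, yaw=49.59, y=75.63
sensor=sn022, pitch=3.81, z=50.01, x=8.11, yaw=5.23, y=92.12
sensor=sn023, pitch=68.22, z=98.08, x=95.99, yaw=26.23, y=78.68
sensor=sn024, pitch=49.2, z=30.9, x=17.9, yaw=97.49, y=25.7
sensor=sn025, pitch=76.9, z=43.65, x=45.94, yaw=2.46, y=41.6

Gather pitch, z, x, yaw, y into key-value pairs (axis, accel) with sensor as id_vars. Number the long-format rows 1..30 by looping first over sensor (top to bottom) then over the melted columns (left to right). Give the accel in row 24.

30 rows total (6 × 5). Row 24: index ⌊(24-1)/5⌋ = 4 into sensor → sn024; (24-1) mod 5 = 3 into the melted columns → yaw.
So row 24 is (sn024, yaw, 97.49); accel = 97.49.

97.49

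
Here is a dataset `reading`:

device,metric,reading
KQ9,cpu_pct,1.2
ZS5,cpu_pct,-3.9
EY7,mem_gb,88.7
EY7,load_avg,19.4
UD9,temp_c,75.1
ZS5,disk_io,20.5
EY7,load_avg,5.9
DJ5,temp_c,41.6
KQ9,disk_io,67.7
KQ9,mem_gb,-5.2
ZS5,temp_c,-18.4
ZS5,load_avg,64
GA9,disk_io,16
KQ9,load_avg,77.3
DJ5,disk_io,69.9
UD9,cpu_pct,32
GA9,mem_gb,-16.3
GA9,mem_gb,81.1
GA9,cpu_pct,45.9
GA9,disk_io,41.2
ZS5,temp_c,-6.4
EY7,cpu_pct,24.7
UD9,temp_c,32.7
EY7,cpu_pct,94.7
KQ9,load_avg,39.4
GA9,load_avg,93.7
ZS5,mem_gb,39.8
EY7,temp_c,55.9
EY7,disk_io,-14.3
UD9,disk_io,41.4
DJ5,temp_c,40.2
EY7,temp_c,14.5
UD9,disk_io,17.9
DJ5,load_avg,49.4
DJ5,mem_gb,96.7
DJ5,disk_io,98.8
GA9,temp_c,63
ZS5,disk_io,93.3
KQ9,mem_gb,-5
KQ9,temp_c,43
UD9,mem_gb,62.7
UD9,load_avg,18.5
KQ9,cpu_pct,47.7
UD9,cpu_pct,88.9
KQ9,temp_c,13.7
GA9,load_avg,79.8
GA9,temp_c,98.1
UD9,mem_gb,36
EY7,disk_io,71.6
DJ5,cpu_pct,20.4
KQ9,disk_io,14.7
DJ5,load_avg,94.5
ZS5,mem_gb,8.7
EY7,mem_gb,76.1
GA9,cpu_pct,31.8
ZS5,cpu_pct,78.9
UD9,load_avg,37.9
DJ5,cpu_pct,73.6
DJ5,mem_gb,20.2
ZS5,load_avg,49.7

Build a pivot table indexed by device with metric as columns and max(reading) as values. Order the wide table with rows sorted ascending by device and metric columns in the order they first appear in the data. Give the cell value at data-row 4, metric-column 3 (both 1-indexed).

With rows sorted ascending by device, row 4 is device=KQ9. metric columns in first-appearance order: cpu_pct, mem_gb, load_avg, temp_c, disk_io; column 3 is load_avg.
Long rows with device=KQ9, metric=load_avg: max(77.3, 39.4) = 77.3.

77.3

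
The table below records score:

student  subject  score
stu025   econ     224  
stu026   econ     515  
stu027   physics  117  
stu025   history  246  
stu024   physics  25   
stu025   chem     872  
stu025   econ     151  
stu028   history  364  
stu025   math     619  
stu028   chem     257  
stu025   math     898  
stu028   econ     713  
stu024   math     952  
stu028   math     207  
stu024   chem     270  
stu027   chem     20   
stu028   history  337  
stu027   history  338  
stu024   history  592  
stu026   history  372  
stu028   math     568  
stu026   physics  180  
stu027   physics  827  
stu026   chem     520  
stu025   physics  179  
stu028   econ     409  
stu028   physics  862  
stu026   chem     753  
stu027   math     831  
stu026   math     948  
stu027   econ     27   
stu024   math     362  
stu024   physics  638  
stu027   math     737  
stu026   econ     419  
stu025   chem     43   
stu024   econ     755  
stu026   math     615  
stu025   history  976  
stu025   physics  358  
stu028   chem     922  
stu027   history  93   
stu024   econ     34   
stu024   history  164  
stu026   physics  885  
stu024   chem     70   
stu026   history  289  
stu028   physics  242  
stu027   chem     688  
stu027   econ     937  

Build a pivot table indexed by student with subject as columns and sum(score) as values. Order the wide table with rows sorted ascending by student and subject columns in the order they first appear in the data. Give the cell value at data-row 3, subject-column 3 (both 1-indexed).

With rows sorted ascending by student, row 3 is student=stu026. subject columns in first-appearance order: econ, physics, history, chem, math; column 3 is history.
Long rows with student=stu026, subject=history: 372 + 289 = 661.

661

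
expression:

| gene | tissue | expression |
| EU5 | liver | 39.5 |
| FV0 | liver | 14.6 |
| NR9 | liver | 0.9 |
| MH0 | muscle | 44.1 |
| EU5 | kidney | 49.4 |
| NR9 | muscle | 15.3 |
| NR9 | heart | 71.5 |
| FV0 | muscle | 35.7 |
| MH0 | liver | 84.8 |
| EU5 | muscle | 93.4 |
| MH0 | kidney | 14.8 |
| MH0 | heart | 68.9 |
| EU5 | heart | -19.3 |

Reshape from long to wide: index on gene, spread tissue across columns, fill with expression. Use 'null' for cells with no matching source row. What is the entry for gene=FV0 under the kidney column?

null

No long-format row has gene=FV0 and tissue=kidney, so the cell is null.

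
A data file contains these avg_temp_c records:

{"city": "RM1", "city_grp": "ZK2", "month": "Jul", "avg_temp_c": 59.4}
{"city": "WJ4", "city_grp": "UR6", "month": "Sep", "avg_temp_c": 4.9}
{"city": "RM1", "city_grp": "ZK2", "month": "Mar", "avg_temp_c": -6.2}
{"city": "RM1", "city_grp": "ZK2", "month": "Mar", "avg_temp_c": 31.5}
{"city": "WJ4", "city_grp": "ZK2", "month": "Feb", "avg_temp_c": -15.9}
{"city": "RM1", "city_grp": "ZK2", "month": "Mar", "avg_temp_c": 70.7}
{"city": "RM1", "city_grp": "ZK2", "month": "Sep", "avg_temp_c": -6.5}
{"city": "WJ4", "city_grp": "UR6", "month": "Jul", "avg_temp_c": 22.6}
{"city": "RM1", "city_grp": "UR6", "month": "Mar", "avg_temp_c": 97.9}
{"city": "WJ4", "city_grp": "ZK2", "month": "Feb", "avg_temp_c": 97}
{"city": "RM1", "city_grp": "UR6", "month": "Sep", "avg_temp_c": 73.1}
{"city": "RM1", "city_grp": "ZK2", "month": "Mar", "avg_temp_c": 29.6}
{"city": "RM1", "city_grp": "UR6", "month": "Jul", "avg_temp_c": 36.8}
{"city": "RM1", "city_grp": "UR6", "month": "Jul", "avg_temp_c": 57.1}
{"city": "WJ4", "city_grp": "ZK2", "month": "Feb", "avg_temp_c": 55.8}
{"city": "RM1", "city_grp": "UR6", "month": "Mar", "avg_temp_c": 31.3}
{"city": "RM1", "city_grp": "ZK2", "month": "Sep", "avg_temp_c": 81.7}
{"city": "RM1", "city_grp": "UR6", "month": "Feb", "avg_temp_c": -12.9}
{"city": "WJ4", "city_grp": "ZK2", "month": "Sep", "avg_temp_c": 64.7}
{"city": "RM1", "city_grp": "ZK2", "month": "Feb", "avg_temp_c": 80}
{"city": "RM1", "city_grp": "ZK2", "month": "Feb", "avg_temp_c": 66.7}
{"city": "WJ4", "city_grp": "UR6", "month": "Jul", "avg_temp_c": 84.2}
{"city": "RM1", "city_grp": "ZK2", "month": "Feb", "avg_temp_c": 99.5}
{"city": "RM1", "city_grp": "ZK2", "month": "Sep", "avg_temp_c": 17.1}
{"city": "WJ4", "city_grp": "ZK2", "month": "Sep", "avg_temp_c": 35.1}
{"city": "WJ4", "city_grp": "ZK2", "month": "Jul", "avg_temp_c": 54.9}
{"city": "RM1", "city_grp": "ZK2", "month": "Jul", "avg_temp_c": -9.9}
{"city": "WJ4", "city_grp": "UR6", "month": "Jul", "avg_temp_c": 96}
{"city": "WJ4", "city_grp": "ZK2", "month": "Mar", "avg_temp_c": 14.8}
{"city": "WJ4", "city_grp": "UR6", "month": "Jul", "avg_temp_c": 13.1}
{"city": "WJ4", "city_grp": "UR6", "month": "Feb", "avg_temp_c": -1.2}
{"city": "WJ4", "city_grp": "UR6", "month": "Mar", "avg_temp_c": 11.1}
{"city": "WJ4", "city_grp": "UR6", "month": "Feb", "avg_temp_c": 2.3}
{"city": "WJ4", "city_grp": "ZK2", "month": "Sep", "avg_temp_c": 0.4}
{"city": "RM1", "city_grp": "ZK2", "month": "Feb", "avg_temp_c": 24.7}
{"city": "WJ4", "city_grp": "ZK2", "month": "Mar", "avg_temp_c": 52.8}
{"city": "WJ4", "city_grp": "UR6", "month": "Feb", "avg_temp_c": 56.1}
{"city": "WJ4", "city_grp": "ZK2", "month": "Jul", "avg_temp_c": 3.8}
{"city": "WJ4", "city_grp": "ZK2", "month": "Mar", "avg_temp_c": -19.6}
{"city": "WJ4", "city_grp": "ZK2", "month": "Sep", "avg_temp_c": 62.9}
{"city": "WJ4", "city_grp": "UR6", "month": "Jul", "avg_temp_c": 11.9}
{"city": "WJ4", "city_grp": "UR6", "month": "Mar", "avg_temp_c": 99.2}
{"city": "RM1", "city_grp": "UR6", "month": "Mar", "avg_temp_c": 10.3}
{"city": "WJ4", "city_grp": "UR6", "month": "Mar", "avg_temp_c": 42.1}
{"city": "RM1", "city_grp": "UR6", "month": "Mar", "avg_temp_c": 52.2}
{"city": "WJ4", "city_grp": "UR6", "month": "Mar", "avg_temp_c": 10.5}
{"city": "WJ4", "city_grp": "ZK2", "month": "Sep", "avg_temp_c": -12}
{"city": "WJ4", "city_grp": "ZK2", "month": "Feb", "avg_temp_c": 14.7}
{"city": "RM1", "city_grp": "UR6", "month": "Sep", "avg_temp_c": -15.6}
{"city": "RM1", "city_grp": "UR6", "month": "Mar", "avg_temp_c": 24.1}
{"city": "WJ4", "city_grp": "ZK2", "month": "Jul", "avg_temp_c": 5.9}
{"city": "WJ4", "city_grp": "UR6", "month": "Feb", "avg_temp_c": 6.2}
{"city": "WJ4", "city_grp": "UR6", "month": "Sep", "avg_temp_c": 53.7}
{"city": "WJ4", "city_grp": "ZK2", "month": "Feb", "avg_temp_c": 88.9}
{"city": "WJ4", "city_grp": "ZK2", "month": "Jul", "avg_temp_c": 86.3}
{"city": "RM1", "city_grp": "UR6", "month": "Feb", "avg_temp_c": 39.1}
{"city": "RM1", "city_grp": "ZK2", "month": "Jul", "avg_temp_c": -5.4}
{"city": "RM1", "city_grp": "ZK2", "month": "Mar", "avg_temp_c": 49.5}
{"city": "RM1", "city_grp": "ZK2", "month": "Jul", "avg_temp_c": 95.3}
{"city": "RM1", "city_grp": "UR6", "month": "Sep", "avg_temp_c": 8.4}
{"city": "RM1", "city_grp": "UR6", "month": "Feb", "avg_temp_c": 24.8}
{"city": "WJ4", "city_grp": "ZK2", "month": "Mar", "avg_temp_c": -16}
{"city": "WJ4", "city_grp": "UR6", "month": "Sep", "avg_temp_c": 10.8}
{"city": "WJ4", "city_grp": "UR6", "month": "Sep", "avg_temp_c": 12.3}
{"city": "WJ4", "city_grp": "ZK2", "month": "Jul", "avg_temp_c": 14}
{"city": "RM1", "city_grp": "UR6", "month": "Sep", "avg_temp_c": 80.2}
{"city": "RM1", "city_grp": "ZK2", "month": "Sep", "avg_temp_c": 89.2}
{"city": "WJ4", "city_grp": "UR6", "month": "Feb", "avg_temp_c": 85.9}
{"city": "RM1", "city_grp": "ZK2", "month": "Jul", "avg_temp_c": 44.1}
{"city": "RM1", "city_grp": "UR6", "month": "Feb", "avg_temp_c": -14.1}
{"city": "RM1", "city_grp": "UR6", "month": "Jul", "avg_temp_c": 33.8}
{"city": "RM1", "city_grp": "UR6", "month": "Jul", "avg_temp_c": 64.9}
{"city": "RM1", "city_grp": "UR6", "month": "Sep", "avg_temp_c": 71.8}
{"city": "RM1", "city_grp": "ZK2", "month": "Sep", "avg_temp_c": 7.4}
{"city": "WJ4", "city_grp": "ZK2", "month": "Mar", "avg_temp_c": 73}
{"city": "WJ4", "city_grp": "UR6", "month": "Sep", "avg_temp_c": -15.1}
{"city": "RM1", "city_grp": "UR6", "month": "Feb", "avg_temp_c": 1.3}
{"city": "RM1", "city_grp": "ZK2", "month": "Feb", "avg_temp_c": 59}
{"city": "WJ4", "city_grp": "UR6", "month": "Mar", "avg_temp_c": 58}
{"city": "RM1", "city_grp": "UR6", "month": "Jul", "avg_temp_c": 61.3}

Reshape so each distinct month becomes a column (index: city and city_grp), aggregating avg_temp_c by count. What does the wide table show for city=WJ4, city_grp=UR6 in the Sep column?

Rows with city=WJ4, city_grp=UR6 and month=Sep: avg_temp_c values are 4.9, 53.7, 10.8, 12.3, -15.1.
5 rows match — count = 5.

5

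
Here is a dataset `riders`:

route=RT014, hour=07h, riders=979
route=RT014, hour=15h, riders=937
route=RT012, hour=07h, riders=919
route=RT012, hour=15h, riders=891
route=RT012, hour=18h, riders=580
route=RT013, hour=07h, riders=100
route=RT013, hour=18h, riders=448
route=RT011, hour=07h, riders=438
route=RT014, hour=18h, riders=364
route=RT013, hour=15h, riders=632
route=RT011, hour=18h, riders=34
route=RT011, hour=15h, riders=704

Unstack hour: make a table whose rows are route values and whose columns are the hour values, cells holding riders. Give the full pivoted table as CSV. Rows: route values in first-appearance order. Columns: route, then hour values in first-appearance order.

route,07h,15h,18h
RT014,979,937,364
RT012,919,891,580
RT013,100,632,448
RT011,438,704,34

Columns: route plus the 3 distinct hour values (07h, 15h, 18h).
For example, row RT014 column 07h takes riders=979 from the long row (RT014, 07h).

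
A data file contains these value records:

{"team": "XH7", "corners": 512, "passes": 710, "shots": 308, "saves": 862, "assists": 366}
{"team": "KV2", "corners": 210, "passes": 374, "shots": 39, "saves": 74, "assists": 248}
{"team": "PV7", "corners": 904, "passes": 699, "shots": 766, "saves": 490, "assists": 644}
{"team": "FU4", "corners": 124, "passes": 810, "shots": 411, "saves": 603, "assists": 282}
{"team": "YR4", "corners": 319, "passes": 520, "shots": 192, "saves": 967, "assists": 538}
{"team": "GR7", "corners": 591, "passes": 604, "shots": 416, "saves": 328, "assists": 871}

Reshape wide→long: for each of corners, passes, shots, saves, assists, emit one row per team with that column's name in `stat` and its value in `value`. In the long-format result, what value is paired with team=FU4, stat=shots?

411

Unpivoting turns each (team, wide-column) pair into one long row.
The wide cell at row FU4, column shots holds 411, so the long row (FU4, shots) has value=411.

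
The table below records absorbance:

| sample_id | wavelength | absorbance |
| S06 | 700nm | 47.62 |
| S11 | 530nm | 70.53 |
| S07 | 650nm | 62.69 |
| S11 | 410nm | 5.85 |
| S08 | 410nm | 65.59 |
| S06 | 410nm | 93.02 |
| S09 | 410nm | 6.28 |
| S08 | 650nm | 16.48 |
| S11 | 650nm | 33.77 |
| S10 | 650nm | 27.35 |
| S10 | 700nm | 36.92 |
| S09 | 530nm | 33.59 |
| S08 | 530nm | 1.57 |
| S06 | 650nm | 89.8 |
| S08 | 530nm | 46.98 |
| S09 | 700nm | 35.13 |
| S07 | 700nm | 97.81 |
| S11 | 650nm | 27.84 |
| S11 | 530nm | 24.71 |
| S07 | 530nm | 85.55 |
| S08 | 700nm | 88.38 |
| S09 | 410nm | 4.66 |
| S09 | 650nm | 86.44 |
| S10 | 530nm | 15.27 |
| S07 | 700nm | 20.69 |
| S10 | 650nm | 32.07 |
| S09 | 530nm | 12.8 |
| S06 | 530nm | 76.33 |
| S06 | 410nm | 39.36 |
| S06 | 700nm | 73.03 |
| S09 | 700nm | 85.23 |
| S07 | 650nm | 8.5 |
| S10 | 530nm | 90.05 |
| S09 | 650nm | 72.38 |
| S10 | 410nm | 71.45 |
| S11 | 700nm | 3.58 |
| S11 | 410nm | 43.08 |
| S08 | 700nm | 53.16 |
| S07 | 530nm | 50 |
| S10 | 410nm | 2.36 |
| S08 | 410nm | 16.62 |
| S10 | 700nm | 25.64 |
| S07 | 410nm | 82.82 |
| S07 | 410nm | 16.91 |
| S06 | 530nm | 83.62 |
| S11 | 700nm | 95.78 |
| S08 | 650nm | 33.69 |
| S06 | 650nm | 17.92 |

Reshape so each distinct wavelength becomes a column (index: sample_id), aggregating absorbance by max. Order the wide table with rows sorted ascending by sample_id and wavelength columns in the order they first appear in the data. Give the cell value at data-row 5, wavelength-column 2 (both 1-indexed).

With rows sorted ascending by sample_id, row 5 is sample_id=S10. wavelength columns in first-appearance order: 700nm, 530nm, 650nm, 410nm; column 2 is 530nm.
Long rows with sample_id=S10, wavelength=530nm: max(15.27, 90.05) = 90.05.

90.05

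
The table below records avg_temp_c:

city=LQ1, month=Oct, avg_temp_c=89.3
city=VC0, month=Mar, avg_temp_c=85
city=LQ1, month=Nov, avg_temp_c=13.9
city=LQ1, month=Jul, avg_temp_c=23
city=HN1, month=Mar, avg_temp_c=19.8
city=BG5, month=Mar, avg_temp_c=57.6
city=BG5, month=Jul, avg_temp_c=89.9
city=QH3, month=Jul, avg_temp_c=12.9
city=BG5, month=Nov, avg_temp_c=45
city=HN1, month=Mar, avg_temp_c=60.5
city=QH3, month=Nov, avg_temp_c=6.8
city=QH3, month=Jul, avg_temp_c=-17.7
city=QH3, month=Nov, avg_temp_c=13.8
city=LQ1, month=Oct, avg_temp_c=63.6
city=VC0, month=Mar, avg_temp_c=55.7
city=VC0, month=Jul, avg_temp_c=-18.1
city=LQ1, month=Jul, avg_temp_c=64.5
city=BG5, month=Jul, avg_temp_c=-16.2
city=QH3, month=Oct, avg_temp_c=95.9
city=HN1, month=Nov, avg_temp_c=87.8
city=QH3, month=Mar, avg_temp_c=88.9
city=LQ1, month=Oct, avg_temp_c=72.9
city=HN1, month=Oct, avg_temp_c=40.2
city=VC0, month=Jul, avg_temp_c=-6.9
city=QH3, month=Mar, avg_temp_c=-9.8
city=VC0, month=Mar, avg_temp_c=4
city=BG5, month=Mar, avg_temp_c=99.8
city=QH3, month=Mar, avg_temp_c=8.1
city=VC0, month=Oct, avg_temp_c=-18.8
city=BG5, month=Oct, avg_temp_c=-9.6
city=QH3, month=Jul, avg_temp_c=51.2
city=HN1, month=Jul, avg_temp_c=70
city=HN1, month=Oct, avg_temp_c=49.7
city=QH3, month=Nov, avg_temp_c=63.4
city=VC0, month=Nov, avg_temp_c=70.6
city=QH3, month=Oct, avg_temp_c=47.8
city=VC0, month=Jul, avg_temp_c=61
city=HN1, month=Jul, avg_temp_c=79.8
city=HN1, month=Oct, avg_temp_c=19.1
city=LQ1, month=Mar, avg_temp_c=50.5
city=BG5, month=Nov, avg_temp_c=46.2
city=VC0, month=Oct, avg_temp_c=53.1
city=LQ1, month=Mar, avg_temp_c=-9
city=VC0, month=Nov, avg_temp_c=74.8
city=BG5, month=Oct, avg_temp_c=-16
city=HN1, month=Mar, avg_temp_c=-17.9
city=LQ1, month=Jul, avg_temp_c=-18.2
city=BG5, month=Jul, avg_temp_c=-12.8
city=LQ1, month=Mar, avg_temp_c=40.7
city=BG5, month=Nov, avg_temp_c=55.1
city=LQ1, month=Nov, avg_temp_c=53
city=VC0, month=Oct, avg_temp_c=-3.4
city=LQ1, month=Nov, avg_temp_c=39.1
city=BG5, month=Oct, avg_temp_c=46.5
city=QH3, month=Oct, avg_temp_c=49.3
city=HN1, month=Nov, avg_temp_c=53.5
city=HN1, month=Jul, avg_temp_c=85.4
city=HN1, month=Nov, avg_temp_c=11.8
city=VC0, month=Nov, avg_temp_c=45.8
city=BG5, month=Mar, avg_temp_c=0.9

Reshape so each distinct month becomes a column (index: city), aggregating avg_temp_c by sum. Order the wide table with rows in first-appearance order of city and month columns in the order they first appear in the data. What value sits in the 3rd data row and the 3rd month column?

With rows in first-appearance order of city, row 3 is city=HN1. month columns in first-appearance order: Oct, Mar, Nov, Jul; column 3 is Nov.
Long rows with city=HN1, month=Nov: 87.8 + 53.5 + 11.8 = 153.1.

153.1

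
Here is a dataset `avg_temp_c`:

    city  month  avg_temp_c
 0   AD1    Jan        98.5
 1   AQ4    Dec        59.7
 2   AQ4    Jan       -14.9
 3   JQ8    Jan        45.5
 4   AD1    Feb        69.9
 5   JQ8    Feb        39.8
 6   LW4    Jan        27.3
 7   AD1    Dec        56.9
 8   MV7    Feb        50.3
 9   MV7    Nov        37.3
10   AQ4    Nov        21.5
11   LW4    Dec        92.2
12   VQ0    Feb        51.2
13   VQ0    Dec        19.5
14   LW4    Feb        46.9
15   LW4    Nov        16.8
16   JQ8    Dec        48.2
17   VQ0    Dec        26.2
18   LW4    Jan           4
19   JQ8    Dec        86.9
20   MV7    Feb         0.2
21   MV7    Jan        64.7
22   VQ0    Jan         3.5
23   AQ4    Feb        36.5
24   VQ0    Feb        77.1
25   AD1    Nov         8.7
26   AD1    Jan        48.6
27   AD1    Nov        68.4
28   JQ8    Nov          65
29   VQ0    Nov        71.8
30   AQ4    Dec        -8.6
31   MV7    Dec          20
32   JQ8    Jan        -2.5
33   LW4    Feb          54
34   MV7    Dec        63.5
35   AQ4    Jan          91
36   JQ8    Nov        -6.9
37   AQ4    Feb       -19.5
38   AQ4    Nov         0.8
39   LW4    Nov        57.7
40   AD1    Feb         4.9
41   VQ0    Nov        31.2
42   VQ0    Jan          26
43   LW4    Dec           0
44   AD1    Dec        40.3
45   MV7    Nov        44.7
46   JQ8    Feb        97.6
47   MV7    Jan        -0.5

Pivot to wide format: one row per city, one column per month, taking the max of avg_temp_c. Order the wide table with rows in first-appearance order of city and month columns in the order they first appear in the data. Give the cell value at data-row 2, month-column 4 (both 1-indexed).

With rows in first-appearance order of city, row 2 is city=AQ4. month columns in first-appearance order: Jan, Dec, Feb, Nov; column 4 is Nov.
Long rows with city=AQ4, month=Nov: max(21.5, 0.8) = 21.5.

21.5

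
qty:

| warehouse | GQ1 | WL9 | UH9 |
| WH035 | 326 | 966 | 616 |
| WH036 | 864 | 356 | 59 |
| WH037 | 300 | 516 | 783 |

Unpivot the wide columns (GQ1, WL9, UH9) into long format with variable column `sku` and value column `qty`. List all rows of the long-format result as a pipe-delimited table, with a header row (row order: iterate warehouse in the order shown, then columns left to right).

| warehouse | sku | qty |
| WH035 | GQ1 | 326 |
| WH035 | WL9 | 966 |
| WH035 | UH9 | 616 |
| WH036 | GQ1 | 864 |
| WH036 | WL9 | 356 |
| WH036 | UH9 | 59 |
| WH037 | GQ1 | 300 |
| WH037 | WL9 | 516 |
| WH037 | UH9 | 783 |

Each (warehouse, column) pair becomes one row: 3 × 3 = 9 rows.
For example, (WH035, GQ1) → qty=326.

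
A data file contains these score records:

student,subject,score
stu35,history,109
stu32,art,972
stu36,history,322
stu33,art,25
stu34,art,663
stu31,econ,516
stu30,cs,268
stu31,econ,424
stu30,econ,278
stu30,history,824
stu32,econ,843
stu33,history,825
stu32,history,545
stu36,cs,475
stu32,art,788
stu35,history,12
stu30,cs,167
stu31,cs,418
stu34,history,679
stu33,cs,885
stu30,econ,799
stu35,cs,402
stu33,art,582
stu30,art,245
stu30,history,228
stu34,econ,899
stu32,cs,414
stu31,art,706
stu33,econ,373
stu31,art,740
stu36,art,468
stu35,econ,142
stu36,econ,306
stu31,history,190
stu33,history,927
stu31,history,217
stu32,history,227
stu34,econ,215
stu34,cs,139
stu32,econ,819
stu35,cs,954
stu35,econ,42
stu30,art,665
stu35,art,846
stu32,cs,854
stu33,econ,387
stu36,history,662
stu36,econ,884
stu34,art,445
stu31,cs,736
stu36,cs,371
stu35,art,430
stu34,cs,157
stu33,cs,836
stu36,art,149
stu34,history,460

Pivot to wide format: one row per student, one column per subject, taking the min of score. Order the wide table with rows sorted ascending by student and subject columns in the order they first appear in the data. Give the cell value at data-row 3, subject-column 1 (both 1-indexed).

With rows sorted ascending by student, row 3 is student=stu32. subject columns in first-appearance order: history, art, econ, cs; column 1 is history.
Long rows with student=stu32, subject=history: min(545, 227) = 227.

227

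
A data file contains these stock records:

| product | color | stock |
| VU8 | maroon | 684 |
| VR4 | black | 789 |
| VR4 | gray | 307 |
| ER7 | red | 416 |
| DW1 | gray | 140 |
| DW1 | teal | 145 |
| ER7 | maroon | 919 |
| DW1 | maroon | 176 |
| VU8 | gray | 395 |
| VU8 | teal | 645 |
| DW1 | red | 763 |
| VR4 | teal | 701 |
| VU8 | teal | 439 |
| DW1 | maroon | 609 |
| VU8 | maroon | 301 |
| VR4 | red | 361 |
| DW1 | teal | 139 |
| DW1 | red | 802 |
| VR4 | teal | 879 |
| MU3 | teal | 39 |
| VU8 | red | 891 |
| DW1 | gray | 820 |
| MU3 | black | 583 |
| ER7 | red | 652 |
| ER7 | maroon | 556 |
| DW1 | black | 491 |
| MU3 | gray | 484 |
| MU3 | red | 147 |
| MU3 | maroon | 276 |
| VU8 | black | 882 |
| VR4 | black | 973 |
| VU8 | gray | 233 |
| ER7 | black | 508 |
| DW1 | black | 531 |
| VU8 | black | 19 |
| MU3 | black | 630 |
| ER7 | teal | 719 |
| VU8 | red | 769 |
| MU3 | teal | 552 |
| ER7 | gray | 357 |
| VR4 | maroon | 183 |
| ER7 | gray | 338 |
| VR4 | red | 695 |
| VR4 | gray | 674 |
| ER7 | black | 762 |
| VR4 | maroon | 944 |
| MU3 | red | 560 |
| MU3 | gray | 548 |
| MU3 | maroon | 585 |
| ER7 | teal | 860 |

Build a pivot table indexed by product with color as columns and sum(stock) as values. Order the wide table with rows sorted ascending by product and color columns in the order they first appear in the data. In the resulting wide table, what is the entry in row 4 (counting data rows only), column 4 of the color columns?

With rows sorted ascending by product, row 4 is product=VR4. color columns in first-appearance order: maroon, black, gray, red, teal; column 4 is red.
Long rows with product=VR4, color=red: 361 + 695 = 1056.

1056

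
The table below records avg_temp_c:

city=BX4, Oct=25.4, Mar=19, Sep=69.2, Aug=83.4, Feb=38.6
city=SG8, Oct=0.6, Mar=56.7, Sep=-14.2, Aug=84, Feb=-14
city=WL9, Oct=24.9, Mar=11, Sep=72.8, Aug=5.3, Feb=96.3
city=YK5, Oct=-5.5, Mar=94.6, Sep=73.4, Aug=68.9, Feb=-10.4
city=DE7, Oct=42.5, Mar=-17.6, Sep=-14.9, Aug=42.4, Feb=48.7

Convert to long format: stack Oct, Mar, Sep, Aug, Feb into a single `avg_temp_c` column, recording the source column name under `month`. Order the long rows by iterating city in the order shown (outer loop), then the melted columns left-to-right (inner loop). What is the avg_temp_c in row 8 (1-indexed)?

25 rows total (5 × 5). Row 8: index ⌊(8-1)/5⌋ = 1 into city → SG8; (8-1) mod 5 = 2 into the melted columns → Sep.
So row 8 is (SG8, Sep, -14.2); avg_temp_c = -14.2.

-14.2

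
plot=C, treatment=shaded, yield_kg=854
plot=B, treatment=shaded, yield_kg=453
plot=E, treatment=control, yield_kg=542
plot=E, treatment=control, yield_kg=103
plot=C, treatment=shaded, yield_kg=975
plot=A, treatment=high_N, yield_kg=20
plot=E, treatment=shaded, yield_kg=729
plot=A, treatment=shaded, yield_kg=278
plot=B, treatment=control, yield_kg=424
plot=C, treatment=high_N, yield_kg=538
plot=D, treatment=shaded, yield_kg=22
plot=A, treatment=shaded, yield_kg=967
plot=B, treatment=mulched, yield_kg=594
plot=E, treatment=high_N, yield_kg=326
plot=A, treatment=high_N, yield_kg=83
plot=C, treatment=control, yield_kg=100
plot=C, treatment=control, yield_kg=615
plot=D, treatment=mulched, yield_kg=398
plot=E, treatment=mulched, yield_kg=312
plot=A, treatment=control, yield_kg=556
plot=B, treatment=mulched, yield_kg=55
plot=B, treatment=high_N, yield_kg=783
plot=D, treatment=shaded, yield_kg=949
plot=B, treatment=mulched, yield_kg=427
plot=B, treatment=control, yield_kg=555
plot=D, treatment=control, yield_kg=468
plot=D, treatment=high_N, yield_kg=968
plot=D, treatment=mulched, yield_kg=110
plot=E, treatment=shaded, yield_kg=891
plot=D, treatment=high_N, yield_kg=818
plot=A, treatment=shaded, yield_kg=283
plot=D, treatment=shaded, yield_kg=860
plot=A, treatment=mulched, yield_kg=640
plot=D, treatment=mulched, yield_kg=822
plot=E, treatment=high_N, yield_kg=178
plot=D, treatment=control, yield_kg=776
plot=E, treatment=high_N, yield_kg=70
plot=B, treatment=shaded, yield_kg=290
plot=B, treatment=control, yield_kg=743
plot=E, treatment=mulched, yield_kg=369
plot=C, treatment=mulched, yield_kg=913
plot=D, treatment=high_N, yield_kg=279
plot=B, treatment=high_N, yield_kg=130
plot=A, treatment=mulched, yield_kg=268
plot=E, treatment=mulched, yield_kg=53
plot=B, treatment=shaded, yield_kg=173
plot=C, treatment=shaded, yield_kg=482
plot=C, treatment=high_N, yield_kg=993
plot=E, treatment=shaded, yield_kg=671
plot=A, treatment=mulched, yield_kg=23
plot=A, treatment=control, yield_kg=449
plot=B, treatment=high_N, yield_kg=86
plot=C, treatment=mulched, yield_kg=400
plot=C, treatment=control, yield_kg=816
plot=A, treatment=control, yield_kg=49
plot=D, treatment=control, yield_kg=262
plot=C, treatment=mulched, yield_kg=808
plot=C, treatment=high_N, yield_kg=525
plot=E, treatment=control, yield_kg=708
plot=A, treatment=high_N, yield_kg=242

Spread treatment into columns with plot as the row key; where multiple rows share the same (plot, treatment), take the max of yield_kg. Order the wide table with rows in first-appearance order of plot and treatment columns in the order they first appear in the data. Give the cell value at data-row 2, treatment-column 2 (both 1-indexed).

With rows in first-appearance order of plot, row 2 is plot=B. treatment columns in first-appearance order: shaded, control, high_N, mulched; column 2 is control.
Long rows with plot=B, treatment=control: max(424, 555, 743) = 743.

743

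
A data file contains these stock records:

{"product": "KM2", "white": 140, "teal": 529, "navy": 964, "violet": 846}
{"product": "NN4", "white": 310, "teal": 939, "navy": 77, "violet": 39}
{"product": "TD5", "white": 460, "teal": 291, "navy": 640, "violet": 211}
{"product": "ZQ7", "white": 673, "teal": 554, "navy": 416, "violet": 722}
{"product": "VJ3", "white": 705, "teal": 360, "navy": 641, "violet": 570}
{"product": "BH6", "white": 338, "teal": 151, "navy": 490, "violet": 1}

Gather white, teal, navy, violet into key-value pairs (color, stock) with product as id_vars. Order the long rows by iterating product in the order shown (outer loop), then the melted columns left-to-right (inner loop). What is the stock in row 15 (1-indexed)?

24 rows total (6 × 4). Row 15: index ⌊(15-1)/4⌋ = 3 into product → ZQ7; (15-1) mod 4 = 2 into the melted columns → navy.
So row 15 is (ZQ7, navy, 416); stock = 416.

416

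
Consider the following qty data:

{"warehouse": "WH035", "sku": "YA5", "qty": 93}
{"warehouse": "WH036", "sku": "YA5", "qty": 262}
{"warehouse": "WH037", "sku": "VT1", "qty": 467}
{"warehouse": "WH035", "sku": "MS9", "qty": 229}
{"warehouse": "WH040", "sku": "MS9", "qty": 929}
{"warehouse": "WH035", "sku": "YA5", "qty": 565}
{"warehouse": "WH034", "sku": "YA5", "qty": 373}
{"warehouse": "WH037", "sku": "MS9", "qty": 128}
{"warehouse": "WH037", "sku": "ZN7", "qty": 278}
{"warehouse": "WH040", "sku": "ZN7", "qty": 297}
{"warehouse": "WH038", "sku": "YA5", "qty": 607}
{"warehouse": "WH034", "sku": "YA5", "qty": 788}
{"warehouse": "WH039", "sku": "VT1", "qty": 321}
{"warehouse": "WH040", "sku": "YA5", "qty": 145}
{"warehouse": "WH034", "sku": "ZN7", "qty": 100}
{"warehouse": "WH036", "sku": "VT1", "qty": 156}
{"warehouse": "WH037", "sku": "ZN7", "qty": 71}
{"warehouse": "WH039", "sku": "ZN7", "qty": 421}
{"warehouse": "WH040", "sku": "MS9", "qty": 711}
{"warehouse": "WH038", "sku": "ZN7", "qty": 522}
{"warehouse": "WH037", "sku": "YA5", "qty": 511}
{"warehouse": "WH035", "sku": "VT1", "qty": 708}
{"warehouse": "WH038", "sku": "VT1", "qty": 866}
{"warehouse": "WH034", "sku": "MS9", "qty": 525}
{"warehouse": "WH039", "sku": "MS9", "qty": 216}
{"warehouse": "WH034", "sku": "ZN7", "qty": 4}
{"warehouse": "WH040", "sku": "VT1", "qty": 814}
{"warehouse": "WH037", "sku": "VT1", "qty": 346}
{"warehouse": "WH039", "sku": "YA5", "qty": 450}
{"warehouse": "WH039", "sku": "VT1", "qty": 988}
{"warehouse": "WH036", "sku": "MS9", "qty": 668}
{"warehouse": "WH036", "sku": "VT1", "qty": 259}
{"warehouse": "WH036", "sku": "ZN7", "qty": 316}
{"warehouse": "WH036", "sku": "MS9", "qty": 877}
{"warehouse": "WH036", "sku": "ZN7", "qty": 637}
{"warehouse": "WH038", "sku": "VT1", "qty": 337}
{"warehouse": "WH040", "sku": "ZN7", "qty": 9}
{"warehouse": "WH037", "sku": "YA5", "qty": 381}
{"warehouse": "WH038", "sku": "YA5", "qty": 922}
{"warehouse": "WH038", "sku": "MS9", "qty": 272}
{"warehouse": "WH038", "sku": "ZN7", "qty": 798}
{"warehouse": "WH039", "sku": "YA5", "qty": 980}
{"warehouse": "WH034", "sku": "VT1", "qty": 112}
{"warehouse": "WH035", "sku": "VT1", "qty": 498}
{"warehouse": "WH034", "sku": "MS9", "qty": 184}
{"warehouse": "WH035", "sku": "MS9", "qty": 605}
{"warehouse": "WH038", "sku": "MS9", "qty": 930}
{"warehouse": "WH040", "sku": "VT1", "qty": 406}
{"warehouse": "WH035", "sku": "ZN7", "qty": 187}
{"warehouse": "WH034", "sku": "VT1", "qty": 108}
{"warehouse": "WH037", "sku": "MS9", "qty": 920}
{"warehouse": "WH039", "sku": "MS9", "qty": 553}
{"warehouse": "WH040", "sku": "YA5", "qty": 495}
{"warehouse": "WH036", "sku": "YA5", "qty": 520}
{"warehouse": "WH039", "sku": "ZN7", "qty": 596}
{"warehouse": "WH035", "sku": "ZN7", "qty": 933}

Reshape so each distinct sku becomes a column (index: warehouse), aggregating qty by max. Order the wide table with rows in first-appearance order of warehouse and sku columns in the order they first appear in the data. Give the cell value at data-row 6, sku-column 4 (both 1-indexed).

798

With rows in first-appearance order of warehouse, row 6 is warehouse=WH038. sku columns in first-appearance order: YA5, VT1, MS9, ZN7; column 4 is ZN7.
Long rows with warehouse=WH038, sku=ZN7: max(522, 798) = 798.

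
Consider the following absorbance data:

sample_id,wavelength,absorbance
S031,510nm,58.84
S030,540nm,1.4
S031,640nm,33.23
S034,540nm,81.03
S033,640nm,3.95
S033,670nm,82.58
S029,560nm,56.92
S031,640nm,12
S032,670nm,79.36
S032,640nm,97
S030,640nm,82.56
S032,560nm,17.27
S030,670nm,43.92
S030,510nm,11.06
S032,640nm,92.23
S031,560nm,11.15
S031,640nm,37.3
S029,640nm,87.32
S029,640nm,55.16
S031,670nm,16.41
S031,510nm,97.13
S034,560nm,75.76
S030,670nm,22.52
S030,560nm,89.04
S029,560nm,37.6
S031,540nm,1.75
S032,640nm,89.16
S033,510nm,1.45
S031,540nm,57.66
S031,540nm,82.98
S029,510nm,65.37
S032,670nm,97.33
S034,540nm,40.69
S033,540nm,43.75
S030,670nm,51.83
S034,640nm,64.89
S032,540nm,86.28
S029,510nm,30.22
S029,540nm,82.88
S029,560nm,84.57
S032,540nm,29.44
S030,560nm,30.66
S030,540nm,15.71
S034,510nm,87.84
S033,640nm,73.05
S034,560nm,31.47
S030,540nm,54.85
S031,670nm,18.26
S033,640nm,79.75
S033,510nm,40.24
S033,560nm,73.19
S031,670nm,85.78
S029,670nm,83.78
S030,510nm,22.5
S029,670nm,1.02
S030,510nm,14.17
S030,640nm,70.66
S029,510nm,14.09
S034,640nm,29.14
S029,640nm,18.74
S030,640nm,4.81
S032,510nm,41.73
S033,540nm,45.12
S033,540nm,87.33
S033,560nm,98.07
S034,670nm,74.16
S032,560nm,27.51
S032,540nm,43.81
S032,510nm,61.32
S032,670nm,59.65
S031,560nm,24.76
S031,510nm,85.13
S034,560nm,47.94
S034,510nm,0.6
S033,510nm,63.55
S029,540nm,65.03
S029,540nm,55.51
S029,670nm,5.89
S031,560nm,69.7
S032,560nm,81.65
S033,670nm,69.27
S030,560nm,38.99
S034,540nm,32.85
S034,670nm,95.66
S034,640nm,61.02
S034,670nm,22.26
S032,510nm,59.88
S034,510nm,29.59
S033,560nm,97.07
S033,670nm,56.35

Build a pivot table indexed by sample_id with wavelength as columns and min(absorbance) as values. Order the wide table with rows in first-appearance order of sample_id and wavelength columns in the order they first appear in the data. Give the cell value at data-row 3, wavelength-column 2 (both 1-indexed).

With rows in first-appearance order of sample_id, row 3 is sample_id=S034. wavelength columns in first-appearance order: 510nm, 540nm, 640nm, 670nm, 560nm; column 2 is 540nm.
Long rows with sample_id=S034, wavelength=540nm: min(81.03, 40.69, 32.85) = 32.85.

32.85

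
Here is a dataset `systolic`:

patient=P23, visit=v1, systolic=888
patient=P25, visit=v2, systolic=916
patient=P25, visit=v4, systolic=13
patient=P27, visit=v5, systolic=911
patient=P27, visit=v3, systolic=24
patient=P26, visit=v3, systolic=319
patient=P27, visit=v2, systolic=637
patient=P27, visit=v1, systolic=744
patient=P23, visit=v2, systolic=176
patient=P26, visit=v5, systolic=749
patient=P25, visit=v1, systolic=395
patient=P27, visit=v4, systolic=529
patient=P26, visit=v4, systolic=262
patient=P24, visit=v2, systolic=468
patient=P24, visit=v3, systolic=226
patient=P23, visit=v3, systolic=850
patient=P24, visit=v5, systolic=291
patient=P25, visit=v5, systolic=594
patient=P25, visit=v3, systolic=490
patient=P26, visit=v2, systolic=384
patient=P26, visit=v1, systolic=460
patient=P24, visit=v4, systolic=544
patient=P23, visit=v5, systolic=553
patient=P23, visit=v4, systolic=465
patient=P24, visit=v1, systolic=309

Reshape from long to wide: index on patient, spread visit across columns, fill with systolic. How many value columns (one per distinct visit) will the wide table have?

5 distinct visit values: v1, v2, v3, v4, v5.

5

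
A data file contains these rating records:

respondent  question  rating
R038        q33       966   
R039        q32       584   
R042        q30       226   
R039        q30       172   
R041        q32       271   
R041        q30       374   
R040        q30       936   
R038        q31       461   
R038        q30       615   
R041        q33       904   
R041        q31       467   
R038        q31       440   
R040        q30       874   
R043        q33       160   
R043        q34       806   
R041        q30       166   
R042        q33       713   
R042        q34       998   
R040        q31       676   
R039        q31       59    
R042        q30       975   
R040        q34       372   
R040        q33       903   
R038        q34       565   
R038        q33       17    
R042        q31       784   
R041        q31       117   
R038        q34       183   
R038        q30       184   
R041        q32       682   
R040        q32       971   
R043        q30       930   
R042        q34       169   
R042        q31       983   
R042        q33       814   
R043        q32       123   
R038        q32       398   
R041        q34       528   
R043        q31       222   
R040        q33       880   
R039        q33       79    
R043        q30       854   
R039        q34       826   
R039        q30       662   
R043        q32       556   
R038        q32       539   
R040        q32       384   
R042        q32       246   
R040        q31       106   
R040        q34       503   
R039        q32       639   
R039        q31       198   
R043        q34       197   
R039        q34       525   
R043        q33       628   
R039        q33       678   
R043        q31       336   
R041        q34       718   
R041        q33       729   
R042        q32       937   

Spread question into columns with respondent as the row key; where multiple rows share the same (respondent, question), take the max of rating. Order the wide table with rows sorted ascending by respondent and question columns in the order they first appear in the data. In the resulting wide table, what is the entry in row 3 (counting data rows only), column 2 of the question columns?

971

With rows sorted ascending by respondent, row 3 is respondent=R040. question columns in first-appearance order: q33, q32, q30, q31, q34; column 2 is q32.
Long rows with respondent=R040, question=q32: max(971, 384) = 971.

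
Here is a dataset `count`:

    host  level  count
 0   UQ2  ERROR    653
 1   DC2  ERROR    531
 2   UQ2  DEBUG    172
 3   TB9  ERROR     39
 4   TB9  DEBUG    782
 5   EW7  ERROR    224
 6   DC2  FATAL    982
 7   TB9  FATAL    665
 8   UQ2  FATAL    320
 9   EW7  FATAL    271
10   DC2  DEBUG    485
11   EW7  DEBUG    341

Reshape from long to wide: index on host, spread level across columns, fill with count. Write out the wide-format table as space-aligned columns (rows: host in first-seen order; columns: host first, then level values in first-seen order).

host  ERROR  DEBUG  FATAL
UQ2   653    172    320  
DC2   531    485    982  
TB9   39     782    665  
EW7   224    341    271  

Columns: host plus the 3 distinct level values (ERROR, DEBUG, FATAL).
For example, row UQ2 column ERROR takes count=653 from the long row (UQ2, ERROR).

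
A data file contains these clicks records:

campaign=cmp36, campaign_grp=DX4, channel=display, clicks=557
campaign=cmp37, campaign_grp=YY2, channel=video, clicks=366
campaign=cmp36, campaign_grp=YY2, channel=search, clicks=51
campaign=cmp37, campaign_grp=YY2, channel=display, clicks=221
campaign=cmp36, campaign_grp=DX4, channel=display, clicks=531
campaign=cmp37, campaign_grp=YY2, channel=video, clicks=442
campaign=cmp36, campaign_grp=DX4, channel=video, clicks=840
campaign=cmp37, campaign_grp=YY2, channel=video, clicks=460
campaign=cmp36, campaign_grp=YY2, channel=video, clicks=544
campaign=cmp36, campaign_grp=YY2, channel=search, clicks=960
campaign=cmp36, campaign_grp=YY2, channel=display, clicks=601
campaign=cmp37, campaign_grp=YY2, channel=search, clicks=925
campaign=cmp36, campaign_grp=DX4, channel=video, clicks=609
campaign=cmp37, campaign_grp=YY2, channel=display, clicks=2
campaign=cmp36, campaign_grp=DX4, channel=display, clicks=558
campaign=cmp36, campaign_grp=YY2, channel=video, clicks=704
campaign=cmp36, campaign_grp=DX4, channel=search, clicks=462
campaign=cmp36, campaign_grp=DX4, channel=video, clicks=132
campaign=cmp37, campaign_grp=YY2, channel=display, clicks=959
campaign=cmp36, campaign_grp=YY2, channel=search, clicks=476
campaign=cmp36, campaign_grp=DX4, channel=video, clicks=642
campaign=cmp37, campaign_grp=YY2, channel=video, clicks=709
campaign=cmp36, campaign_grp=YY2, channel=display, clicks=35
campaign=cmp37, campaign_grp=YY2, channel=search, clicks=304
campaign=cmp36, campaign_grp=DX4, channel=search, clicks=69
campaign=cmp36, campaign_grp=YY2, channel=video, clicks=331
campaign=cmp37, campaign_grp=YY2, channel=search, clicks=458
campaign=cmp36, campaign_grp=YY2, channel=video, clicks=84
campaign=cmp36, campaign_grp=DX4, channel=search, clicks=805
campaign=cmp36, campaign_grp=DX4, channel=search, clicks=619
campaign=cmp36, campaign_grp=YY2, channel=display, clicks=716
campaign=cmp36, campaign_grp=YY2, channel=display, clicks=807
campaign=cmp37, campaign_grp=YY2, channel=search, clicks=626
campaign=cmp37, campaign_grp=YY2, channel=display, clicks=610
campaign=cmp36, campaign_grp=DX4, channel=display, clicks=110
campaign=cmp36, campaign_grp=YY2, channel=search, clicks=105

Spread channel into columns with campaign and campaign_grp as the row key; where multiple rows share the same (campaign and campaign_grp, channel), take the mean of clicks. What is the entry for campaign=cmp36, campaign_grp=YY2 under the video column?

Rows with campaign=cmp36, campaign_grp=YY2 and channel=video: clicks values are 544, 704, 331, 84.
(544 + 704 + 331 + 84) / 4 = 415.75.

415.75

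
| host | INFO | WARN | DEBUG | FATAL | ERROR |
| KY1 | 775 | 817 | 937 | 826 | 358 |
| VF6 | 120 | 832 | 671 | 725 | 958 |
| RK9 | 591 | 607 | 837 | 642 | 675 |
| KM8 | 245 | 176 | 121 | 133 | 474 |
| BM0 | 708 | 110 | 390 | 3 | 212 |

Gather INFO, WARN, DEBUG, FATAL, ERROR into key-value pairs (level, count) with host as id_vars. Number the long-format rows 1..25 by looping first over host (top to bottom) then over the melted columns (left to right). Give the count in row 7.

25 rows total (5 × 5). Row 7: index ⌊(7-1)/5⌋ = 1 into host → VF6; (7-1) mod 5 = 1 into the melted columns → WARN.
So row 7 is (VF6, WARN, 832); count = 832.

832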